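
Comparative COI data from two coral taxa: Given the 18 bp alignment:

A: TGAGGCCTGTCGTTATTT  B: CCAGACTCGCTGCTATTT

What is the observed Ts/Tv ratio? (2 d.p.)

Transitions are A↔G and C↔T; transversions are all other mismatches.
Transitions: 7. Transversions: 1.
R = 7/1 = 7.00.

7.00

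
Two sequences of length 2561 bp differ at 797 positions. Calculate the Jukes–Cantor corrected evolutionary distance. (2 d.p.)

0.40

p = 797/2561 ≈ 0.311207.
d = −(3/4) ln(1 − 4p/3) = −0.75 ln(1 − 0.414943) = −0.75 ln(0.585057)
  = −0.75 × (-0.536046) = 0.402035 substitutions/site.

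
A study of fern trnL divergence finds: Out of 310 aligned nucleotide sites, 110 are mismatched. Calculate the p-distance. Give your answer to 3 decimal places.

0.355

p = 110/310 = 0.354838… ≈ 0.355 (to 3 d.p.).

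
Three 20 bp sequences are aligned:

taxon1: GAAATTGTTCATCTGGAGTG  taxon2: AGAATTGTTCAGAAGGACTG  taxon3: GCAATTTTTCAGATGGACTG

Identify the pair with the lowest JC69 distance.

taxon1–taxon2: 6/20 differ, p = 0.300, d = 0.383.
taxon1–taxon3: 5/20 differ, p = 0.250, d = 0.304.
taxon2–taxon3: 4/20 differ, p = 0.200, d = 0.233.
The smallest distance is between taxon2 and taxon3.

taxon2 and taxon3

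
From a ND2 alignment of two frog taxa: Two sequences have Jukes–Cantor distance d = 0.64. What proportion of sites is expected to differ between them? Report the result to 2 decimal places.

0.43

p = (3/4)(1 − e^(−4d/3)) = 0.75 × (1 − e^(-0.853333)) = 0.75 × (1 − 0.425993) = 0.430505.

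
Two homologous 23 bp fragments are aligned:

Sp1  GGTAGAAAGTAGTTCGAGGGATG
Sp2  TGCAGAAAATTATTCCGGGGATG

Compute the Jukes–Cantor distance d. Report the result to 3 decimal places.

0.390

The sequences differ at 7 of 23 sites (1, 3, 9, 11, 12, 16, 17), so p = 7/23 ≈ 0.304348.
d = −(3/4) ln(1 − 4p/3) = −0.75 ln(1 − 0.405797) = −0.75 ln(0.594203)
  = −0.75 × (-0.520534) = 0.390401 substitutions/site.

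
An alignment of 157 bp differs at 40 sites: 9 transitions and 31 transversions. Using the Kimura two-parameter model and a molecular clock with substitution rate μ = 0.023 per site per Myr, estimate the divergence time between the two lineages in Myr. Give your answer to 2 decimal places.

6.80

P = 9/157 ≈ 0.057325 and Q = 31/157 ≈ 0.197452.
Under the Kimura two-parameter model, d = −½ ln(1 − 2P − Q) − ¼ ln(1 − 2Q).
1 − 2P − Q = 0.687898, giving −½ ln(0.687898) = 0.187057.
1 − 2Q = 0.605096, giving −¼ ln(0.605096) = 0.125592.
d = 0.187057 + 0.125592 = 0.312649.
Under a molecular clock d = 2μt, so t = d/(2μ) = 0.312649 / (2 × 0.023) = 6.80 Myr.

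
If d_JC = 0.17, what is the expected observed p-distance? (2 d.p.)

0.15

p = (3/4)(1 − e^(−4d/3)) = 0.75 × (1 − e^(-0.226667)) = 0.75 × (1 − 0.797186) = 0.152111.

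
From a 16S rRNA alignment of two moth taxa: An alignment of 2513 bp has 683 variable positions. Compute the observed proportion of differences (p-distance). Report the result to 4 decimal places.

0.2718

p = 683/2513 = 0.271786… ≈ 0.2718 (to 4 d.p.).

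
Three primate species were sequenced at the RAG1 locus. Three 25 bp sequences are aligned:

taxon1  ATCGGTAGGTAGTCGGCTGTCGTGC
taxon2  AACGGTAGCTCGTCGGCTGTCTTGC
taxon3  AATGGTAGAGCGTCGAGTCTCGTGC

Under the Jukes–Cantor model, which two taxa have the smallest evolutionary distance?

taxon1 and taxon2

taxon1–taxon2: 4/25 differ, p = 0.160, d = 0.180.
taxon1–taxon3: 8/25 differ, p = 0.320, d = 0.417.
taxon2–taxon3: 7/25 differ, p = 0.280, d = 0.351.
The smallest distance is between taxon1 and taxon2.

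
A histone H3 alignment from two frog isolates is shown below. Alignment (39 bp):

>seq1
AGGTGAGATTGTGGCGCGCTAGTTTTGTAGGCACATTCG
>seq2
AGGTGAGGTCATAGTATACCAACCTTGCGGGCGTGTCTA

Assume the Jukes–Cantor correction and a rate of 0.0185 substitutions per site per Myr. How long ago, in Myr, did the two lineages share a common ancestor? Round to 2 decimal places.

23.34

The sequences differ at 20 of 39 sites, so p = 20/39 ≈ 0.512821.
d = −(3/4) ln(1 − 4p/3) = −0.75 ln(1 − 0.683761) = −0.75 ln(0.316239)
  = −0.75 × (-1.151257) = 0.863443 substitutions/site.
Under a molecular clock d = 2μt, so t = d/(2μ) = 0.863443 / (2 × 0.0185) = 23.34 Myr.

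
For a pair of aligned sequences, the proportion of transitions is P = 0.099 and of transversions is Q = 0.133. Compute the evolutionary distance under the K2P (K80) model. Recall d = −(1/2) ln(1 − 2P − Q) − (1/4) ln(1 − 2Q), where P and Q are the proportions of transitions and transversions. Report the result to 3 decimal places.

Under the Kimura two-parameter model, d = −½ ln(1 − 2P − Q) − ¼ ln(1 − 2Q).
1 − 2P − Q = 0.669, giving −½ ln(0.669) = 0.200986.
1 − 2Q = 0.734, giving −¼ ln(0.734) = 0.077312.
d = 0.200986 + 0.077312 = 0.278298.

0.278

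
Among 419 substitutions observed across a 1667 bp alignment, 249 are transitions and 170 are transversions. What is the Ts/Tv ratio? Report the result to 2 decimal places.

R = 249/170 = 1.464705… ≈ 1.46 (to 2 d.p.).

1.46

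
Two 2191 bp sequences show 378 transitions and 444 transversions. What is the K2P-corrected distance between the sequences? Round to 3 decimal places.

P = 378/2191 ≈ 0.172524 and Q = 444/2191 ≈ 0.202647.
Under the Kimura two-parameter model, d = −½ ln(1 − 2P − Q) − ¼ ln(1 − 2Q).
1 − 2P − Q = 0.452305, giving −½ ln(0.452305) = 0.396699.
1 − 2Q = 0.594706, giving −¼ ln(0.594706) = 0.129922.
d = 0.396699 + 0.129922 = 0.526621.

0.527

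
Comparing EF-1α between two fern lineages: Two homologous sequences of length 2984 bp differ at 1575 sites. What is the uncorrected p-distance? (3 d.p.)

0.528

p = 1575/2984 = 0.527815… ≈ 0.528 (to 3 d.p.).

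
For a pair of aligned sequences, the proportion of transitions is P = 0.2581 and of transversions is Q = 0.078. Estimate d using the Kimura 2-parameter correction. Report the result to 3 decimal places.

Under the Kimura two-parameter model, d = −½ ln(1 − 2P − Q) − ¼ ln(1 − 2Q).
1 − 2P − Q = 0.4058, giving −½ ln(0.4058) = 0.450947.
1 − 2Q = 0.844, giving −¼ ln(0.844) = 0.042401.
d = 0.450947 + 0.042401 = 0.493348.

0.493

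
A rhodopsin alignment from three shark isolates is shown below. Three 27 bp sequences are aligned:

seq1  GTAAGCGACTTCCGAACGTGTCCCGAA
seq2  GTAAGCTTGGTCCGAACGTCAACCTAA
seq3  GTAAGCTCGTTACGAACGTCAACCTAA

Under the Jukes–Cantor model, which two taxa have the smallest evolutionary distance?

seq2 and seq3

seq1–seq2: 8/27 differ, p = 0.296, d = 0.377.
seq1–seq3: 8/27 differ, p = 0.296, d = 0.377.
seq2–seq3: 3/27 differ, p = 0.111, d = 0.120.
The smallest distance is between seq2 and seq3.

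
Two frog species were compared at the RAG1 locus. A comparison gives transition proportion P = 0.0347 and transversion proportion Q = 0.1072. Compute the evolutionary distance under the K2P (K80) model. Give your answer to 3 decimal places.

Under the Kimura two-parameter model, d = −½ ln(1 − 2P − Q) − ¼ ln(1 − 2Q).
1 − 2P − Q = 0.8234, giving −½ ln(0.8234) = 0.097157.
1 − 2Q = 0.7856, giving −¼ ln(0.7856) = 0.060327.
d = 0.097157 + 0.060327 = 0.157484.

0.157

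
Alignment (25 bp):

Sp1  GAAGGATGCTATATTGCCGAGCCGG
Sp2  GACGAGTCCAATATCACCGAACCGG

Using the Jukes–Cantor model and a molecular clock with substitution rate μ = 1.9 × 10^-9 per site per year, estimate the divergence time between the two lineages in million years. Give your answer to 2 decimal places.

The sequences differ at 8 of 25 sites (3, 5, 6, 8, 10, 15, 16, 21), so p = 8/25 = 0.32.
d = −(3/4) ln(1 − 4p/3) = −0.75 ln(1 − 0.426667) = −0.75 ln(0.573333)
  = −0.75 × (-0.556289) = 0.417217 substitutions/site.
Under a molecular clock d = 2μt, so t = d/(2μ) = 0.417217 / (2 × 1.9 × 10^-9) = 109.79 million years.

109.79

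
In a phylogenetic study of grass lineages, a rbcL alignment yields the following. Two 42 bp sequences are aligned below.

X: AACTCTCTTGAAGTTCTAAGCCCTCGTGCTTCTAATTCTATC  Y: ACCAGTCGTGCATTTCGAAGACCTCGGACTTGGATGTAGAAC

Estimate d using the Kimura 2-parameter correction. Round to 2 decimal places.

0.64

Of 42 sites, 1 differences are transitions and 16 are transversions, so P = 1/42 ≈ 0.02381 and Q = 16/42 ≈ 0.380952.
Under the Kimura two-parameter model, d = −½ ln(1 − 2P − Q) − ¼ ln(1 − 2Q).
1 − 2P − Q = 0.571428, giving −½ ln(0.571428) = 0.279808.
1 − 2Q = 0.238096, giving −¼ ln(0.238096) = 0.358770.
d = 0.279808 + 0.358770 = 0.638578.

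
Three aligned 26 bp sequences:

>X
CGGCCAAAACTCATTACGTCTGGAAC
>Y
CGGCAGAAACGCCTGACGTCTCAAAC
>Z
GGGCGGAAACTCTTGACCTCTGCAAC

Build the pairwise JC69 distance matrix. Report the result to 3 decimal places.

d(X,Y) = 0.334, d(X,Z) = 0.334, d(Y,Z) = 0.334

X–Y: 7/26 sites differ → p ≈ 0.269231, d = −0.75 ln(1 − 0.358975) = 0.333515 ≈ 0.334.
X–Z: 7/26 sites differ → p ≈ 0.269231, d = −0.75 ln(1 − 0.358975) = 0.333515 ≈ 0.334.
Y–Z: 7/26 sites differ → p ≈ 0.269231, d = −0.75 ln(1 − 0.358975) = 0.333515 ≈ 0.334.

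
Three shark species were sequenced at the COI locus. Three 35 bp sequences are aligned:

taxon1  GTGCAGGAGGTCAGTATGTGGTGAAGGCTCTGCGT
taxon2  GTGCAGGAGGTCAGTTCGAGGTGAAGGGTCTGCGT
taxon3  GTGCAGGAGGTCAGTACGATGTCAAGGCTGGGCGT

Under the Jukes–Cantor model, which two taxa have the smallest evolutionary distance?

taxon1–taxon2: 4/35 differ, p = 0.114, d = 0.124.
taxon1–taxon3: 6/35 differ, p = 0.171, d = 0.195.
taxon2–taxon3: 6/35 differ, p = 0.171, d = 0.195.
The smallest distance is between taxon1 and taxon2.

taxon1 and taxon2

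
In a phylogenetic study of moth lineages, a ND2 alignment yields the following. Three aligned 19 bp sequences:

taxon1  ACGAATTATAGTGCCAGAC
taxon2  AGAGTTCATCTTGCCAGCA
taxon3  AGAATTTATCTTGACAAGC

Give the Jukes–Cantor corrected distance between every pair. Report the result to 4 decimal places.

taxon1–taxon2: 9/19 sites differ → p ≈ 0.473684, d = −0.75 ln(1 − 0.631579) = 0.748897 ≈ 0.7489.
taxon1–taxon3: 8/19 sites differ → p ≈ 0.421053, d = −0.75 ln(1 − 0.561404) = 0.618132 ≈ 0.6181.
taxon2–taxon3: 6/19 sites differ → p ≈ 0.315789, d = −0.75 ln(1 − 0.421052) = 0.409907 ≈ 0.4099.

d(taxon1,taxon2) = 0.7489, d(taxon1,taxon3) = 0.6181, d(taxon2,taxon3) = 0.4099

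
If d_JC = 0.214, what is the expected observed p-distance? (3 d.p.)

0.186

p = (3/4)(1 − e^(−4d/3)) = 0.75 × (1 − e^(-0.285333)) = 0.75 × (1 − 0.751764) = 0.186177.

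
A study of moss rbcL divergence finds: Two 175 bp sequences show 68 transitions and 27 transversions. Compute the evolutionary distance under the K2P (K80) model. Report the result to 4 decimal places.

1.4322

P = 68/175 ≈ 0.388571 and Q = 27/175 ≈ 0.154286.
Under the Kimura two-parameter model, d = −½ ln(1 − 2P − Q) − ¼ ln(1 − 2Q).
1 − 2P − Q = 0.068572, giving −½ ln(0.068572) = 1.339935.
1 − 2Q = 0.691428, giving −¼ ln(0.691428) = 0.092249.
d = 1.339935 + 0.092249 = 1.432184.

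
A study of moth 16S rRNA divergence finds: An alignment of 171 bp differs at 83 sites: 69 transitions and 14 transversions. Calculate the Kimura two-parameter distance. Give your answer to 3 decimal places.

P = 69/171 ≈ 0.403509 and Q = 14/171 ≈ 0.081871.
Under the Kimura two-parameter model, d = −½ ln(1 − 2P − Q) − ¼ ln(1 − 2Q).
1 − 2P − Q = 0.111111, giving −½ ln(0.111111) = 1.098613.
1 − 2Q = 0.836258, giving −¼ ln(0.836258) = 0.044705.
d = 1.098613 + 0.044705 = 1.143318.

1.143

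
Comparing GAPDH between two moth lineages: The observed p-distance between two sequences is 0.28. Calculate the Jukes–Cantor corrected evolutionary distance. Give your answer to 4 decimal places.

0.3505

d = −(3/4) ln(1 − 4p/3) = −0.75 ln(1 − 0.373333) = −0.75 ln(0.626667)
  = −0.75 × (-0.467340) = 0.350505 substitutions/site.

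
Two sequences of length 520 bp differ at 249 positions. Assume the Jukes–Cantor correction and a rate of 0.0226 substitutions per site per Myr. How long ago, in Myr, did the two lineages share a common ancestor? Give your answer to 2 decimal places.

16.88

p = 249/520 ≈ 0.478846.
d = −(3/4) ln(1 − 4p/3) = −0.75 ln(1 − 0.638461) = −0.75 ln(0.361539)
  = −0.75 × (-1.017385) = 0.763039 substitutions/site.
Under a molecular clock d = 2μt, so t = d/(2μ) = 0.763039 / (2 × 0.0226) = 16.88 Myr.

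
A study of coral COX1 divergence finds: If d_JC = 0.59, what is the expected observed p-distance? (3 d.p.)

0.408

p = (3/4)(1 − e^(−4d/3)) = 0.75 × (1 − e^(-0.786667)) = 0.75 × (1 − 0.455360) = 0.408480.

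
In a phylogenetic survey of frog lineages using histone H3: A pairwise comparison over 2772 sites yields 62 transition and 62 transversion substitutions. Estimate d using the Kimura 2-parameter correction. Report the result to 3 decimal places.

P = 62/2772 ≈ 0.022367 and Q = 62/2772 ≈ 0.022367.
Under the Kimura two-parameter model, d = −½ ln(1 − 2P − Q) − ¼ ln(1 − 2Q).
1 − 2P − Q = 0.932899, giving −½ ln(0.932899) = 0.034729.
1 − 2Q = 0.955266, giving −¼ ln(0.955266) = 0.011441.
d = 0.034729 + 0.011441 = 0.046170.

0.046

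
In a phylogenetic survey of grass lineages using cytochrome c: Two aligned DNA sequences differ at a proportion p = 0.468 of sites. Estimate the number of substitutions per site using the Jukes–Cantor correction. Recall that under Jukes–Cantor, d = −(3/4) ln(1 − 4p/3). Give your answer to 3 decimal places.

d = −(3/4) ln(1 − 4p/3) = −0.75 ln(1 − 0.624) = −0.75 ln(0.376)
  = −0.75 × (-0.978166) = 0.733625 substitutions/site.

0.734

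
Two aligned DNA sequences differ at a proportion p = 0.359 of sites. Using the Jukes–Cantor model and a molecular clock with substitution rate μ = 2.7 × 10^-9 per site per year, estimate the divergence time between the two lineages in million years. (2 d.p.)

90.47

d = −(3/4) ln(1 − 4p/3) = −0.75 ln(1 − 0.478667) = −0.75 ln(0.521333)
  = −0.75 × (-0.651366) = 0.488525 substitutions/site.
Under a molecular clock d = 2μt, so t = d/(2μ) = 0.488525 / (2 × 2.7 × 10^-9) = 90.47 million years.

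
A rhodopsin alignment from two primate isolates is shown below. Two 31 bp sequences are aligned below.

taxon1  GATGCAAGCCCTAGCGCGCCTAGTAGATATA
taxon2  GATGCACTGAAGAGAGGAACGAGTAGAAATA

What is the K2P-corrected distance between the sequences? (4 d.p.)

0.5810

Of 31 sites, 1 differences are transitions and 11 are transversions, so P = 1/31 ≈ 0.032258 and Q = 11/31 ≈ 0.354839.
Under the Kimura two-parameter model, d = −½ ln(1 − 2P − Q) − ¼ ln(1 − 2Q).
1 − 2P − Q = 0.580645, giving −½ ln(0.580645) = 0.271808.
1 − 2Q = 0.290322, giving −¼ ln(0.290322) = 0.309191.
d = 0.271808 + 0.309191 = 0.580999.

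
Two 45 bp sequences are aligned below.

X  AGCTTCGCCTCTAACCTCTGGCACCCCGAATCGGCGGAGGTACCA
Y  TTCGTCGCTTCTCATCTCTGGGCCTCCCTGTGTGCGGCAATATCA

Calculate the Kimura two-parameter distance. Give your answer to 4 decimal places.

Of 45 sites, 7 differences are transitions and 11 are transversions, so P = 7/45 ≈ 0.155556 and Q = 11/45 ≈ 0.244444.
Under the Kimura two-parameter model, d = −½ ln(1 − 2P − Q) − ¼ ln(1 − 2Q).
1 − 2P − Q = 0.444444, giving −½ ln(0.444444) = 0.405466.
1 − 2Q = 0.511112, giving −¼ ln(0.511112) = 0.167792.
d = 0.405466 + 0.167792 = 0.573258.

0.5733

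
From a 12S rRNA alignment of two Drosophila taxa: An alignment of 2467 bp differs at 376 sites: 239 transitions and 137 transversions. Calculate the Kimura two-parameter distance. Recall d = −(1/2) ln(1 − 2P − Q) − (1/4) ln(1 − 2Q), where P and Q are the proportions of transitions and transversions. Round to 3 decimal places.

P = 239/2467 ≈ 0.096879 and Q = 137/2467 ≈ 0.055533.
Under the Kimura two-parameter model, d = −½ ln(1 − 2P − Q) − ¼ ln(1 − 2Q).
1 − 2P − Q = 0.750709, giving −½ ln(0.750709) = 0.143369.
1 − 2Q = 0.888934, giving −¼ ln(0.888934) = 0.029433.
d = 0.143369 + 0.029433 = 0.172802.

0.173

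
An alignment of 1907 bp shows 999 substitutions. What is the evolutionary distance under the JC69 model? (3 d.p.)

p = 999/1907 ≈ 0.523859.
d = −(3/4) ln(1 − 4p/3) = −0.75 ln(1 − 0.698479) = −0.75 ln(0.301521)
  = −0.75 × (-1.198916) = 0.899187 substitutions/site.

0.899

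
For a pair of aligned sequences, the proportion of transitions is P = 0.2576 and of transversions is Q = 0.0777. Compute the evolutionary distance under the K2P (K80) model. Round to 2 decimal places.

Under the Kimura two-parameter model, d = −½ ln(1 − 2P − Q) − ¼ ln(1 − 2Q).
1 − 2P − Q = 0.4071, giving −½ ln(0.4071) = 0.449348.
1 − 2Q = 0.8446, giving −¼ ln(0.8446) = 0.042223.
d = 0.449348 + 0.042223 = 0.491571.

0.49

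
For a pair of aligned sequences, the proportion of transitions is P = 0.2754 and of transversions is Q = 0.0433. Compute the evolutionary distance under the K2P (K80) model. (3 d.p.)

Under the Kimura two-parameter model, d = −½ ln(1 − 2P − Q) − ¼ ln(1 − 2Q).
1 − 2P − Q = 0.4059, giving −½ ln(0.4059) = 0.450824.
1 − 2Q = 0.9134, giving −¼ ln(0.9134) = 0.022645.
d = 0.450824 + 0.022645 = 0.473469.

0.473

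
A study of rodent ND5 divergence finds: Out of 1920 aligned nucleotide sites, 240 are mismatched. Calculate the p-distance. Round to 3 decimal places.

p = 240/1920 = 0.125.

0.125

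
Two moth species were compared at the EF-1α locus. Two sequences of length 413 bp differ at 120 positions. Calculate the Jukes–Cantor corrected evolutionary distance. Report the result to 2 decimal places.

0.37

p = 120/413 ≈ 0.290557.
d = −(3/4) ln(1 − 4p/3) = −0.75 ln(1 − 0.387409) = −0.75 ln(0.612591)
  = −0.75 × (-0.490058) = 0.367544 substitutions/site.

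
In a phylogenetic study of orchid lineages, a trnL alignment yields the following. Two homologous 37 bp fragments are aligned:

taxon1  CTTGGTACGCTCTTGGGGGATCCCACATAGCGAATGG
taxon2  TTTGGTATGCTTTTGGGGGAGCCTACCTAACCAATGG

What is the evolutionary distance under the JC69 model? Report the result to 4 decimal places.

The sequences differ at 8 of 37 sites (1, 8, 12, 21, 24, 27, 30, 32), so p = 8/37 ≈ 0.216216.
d = −(3/4) ln(1 − 4p/3) = −0.75 ln(1 − 0.288288) = −0.75 ln(0.711712)
  = −0.75 × (-0.340082) = 0.255062 substitutions/site.

0.2551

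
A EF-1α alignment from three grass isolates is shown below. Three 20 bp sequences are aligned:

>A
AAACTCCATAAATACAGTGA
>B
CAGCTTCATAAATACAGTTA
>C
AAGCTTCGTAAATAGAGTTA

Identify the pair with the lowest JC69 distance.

B and C

A–B: 4/20 differ, p = 0.200, d = 0.233.
A–C: 5/20 differ, p = 0.250, d = 0.304.
B–C: 3/20 differ, p = 0.150, d = 0.167.
The smallest distance is between B and C.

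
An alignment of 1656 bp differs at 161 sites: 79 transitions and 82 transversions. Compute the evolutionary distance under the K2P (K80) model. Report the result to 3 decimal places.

0.104

P = 79/1656 ≈ 0.047705 and Q = 82/1656 ≈ 0.049517.
Under the Kimura two-parameter model, d = −½ ln(1 − 2P − Q) − ¼ ln(1 − 2Q).
1 − 2P − Q = 0.855073, giving −½ ln(0.855073) = 0.078284.
1 − 2Q = 0.900966, giving −¼ ln(0.900966) = 0.026072.
d = 0.078284 + 0.026072 = 0.104356.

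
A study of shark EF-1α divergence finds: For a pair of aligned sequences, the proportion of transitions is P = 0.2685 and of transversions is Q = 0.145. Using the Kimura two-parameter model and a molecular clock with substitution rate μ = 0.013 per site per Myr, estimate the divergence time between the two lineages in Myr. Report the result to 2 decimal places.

Under the Kimura two-parameter model, d = −½ ln(1 − 2P − Q) − ¼ ln(1 − 2Q).
1 − 2P − Q = 0.318, giving −½ ln(0.318) = 0.572852.
1 − 2Q = 0.71, giving −¼ ln(0.71) = 0.085623.
d = 0.572852 + 0.085623 = 0.658475.
Under a molecular clock d = 2μt, so t = d/(2μ) = 0.658475 / (2 × 0.013) = 25.33 Myr.

25.33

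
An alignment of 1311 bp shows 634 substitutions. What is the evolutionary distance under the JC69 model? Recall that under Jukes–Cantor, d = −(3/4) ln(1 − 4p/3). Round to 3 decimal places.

p = 634/1311 ≈ 0.4836.
d = −(3/4) ln(1 − 4p/3) = −0.75 ln(1 − 0.6448) = −0.75 ln(0.3552)
  = −0.75 × (-1.035074) = 0.776306 substitutions/site.

0.776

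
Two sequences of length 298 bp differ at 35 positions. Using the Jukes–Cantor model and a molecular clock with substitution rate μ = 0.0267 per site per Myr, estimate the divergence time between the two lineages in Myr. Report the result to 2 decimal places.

p = 35/298 ≈ 0.11745.
d = −(3/4) ln(1 − 4p/3) = −0.75 ln(1 − 0.1566) = −0.75 ln(0.8434)
  = −0.75 × (-0.170314) = 0.127736 substitutions/site.
Under a molecular clock d = 2μt, so t = d/(2μ) = 0.127736 / (2 × 0.0267) = 2.39 Myr.

2.39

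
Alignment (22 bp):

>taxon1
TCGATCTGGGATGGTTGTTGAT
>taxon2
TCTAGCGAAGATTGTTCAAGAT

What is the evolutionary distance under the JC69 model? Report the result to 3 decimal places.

The sequences differ at 9 of 22 sites (3, 5, 7, 8, 9, 13, 17, 18, 19), so p = 9/22 ≈ 0.409091.
d = −(3/4) ln(1 − 4p/3) = −0.75 ln(1 − 0.545455) = −0.75 ln(0.454545)
  = −0.75 × (-0.788458) = 0.591344 substitutions/site.

0.591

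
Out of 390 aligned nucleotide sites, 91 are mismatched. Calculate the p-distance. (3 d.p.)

0.233

p = 91/390 = 0.233333… ≈ 0.233 (to 3 d.p.).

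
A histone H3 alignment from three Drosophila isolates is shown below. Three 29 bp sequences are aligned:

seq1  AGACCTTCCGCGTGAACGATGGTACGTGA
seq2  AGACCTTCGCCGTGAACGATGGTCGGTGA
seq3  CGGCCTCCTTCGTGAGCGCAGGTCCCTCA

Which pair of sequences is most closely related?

seq1 and seq2

seq1–seq2: 4/29 differ, p = 0.138, d = 0.152.
seq1–seq3: 11/29 differ, p = 0.379, d = 0.529.
seq2–seq3: 11/29 differ, p = 0.379, d = 0.529.
The smallest distance is between seq1 and seq2.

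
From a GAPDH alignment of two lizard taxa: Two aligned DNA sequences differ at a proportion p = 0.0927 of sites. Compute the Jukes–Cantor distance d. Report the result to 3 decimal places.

0.099

d = −(3/4) ln(1 − 4p/3) = −0.75 ln(1 − 0.1236) = −0.75 ln(0.8764)
  = −0.75 × (-0.131933) = 0.098950 substitutions/site.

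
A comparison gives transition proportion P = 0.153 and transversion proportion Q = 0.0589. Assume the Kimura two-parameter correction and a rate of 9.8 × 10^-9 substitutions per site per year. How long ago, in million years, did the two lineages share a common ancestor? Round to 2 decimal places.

Under the Kimura two-parameter model, d = −½ ln(1 − 2P − Q) − ¼ ln(1 − 2Q).
1 − 2P − Q = 0.6351, giving −½ ln(0.6351) = 0.226986.
1 − 2Q = 0.8822, giving −¼ ln(0.8822) = 0.031334.
d = 0.226986 + 0.031334 = 0.258320.
Under a molecular clock d = 2μt, so t = d/(2μ) = 0.258320 / (2 × 9.8 × 10^-9) = 13.18 million years.

13.18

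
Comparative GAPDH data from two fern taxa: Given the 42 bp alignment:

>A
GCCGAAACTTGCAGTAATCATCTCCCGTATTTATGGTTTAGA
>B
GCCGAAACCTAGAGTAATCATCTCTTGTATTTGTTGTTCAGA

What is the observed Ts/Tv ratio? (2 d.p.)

3.00

Transitions are A↔G and C↔T; transversions are all other mismatches.
Transitions: 6. Transversions: 2.
R = 6/2 = 3.00.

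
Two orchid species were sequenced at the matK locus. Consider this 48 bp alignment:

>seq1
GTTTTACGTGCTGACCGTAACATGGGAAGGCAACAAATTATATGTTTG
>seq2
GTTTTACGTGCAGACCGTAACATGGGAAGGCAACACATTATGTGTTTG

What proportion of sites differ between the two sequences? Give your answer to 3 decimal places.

0.063

The sequences differ at 3 of 48 positions (sites 12, 36, 42).
p = 3/48 = 0.0625 ≈ 0.063 (to 3 d.p.).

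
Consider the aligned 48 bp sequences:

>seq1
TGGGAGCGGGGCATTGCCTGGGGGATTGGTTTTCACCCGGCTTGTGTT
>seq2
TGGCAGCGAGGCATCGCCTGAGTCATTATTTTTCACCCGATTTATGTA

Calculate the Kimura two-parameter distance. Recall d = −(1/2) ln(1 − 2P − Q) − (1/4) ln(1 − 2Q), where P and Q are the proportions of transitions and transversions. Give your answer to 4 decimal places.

Of 48 sites, 7 differences are transitions and 5 are transversions, so P = 7/48 ≈ 0.145833 and Q = 5/48 ≈ 0.104167.
Under the Kimura two-parameter model, d = −½ ln(1 − 2P − Q) − ¼ ln(1 − 2Q).
1 − 2P − Q = 0.604167, giving −½ ln(0.604167) = 0.251952.
1 − 2Q = 0.791666, giving −¼ ln(0.791666) = 0.058404.
d = 0.251952 + 0.058404 = 0.310356.

0.3104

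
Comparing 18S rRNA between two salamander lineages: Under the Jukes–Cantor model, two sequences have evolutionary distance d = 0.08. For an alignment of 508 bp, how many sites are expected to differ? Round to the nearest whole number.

Invert JC69: p = (3/4)(1 − e^(−4d/3)) = 0.75 × (1 − e^(-0.106667)) = 0.75 × (1 − 0.898825) = 0.075881.
Expected differing sites = pL ≈ 0.075881 × 508 = 38.547548 ≈ 39.

39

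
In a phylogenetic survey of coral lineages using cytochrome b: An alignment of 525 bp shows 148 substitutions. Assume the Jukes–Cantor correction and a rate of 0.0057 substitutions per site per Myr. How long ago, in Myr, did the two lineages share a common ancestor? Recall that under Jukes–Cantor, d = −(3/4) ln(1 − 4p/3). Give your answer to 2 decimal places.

31.01

p = 148/525 ≈ 0.281905.
d = −(3/4) ln(1 − 4p/3) = −0.75 ln(1 − 0.375873) = −0.75 ln(0.624127)
  = −0.75 × (-0.471401) = 0.353551 substitutions/site.
Under a molecular clock d = 2μt, so t = d/(2μ) = 0.353551 / (2 × 0.0057) = 31.01 Myr.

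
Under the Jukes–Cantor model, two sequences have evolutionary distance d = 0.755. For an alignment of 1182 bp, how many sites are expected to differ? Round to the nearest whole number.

Invert JC69: p = (3/4)(1 − e^(−4d/3)) = 0.75 × (1 − e^(-1.006667)) = 0.75 × (1 − 0.365435) = 0.475924.
Expected differing sites = pL ≈ 0.475924 × 1182 = 562.542168 ≈ 563.

563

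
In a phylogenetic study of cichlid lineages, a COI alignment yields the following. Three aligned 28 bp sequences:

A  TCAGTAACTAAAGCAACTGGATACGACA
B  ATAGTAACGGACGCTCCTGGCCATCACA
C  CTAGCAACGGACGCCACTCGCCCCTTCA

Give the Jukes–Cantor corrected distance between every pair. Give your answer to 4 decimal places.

A–B: 11/28 sites differ → p ≈ 0.392857, d = −0.75 ln(1 − 0.523809) = 0.556452 ≈ 0.5565.
A–C: 13/28 sites differ → p ≈ 0.464286, d = −0.75 ln(1 − 0.619048) = 0.723811 ≈ 0.7238.
B–C: 9/28 sites differ → p ≈ 0.321429, d = −0.75 ln(1 − 0.428572) = 0.419713 ≈ 0.4197.

d(A,B) = 0.5565, d(A,C) = 0.7238, d(B,C) = 0.4197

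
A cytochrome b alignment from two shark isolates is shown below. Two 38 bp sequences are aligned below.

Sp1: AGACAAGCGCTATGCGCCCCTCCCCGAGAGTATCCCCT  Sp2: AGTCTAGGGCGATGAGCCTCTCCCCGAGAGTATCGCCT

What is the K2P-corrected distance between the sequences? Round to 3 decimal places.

Of 38 sites, 1 differences are transitions and 6 are transversions, so P = 1/38 ≈ 0.026316 and Q = 6/38 ≈ 0.157895.
Under the Kimura two-parameter model, d = −½ ln(1 − 2P − Q) − ¼ ln(1 − 2Q).
1 − 2P − Q = 0.789473, giving −½ ln(0.789473) = 0.118195.
1 − 2Q = 0.68421, giving −¼ ln(0.68421) = 0.094873.
d = 0.118195 + 0.094873 = 0.213068.

0.213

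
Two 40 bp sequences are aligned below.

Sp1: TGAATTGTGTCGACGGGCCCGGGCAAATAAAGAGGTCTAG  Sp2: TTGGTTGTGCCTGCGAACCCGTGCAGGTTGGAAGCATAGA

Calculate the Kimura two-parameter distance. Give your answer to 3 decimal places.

1.147

Of 40 sites, 14 differences are transitions and 7 are transversions, so P = 14/40 = 0.35 and Q = 7/40 = 0.175.
Under the Kimura two-parameter model, d = −½ ln(1 − 2P − Q) − ¼ ln(1 − 2Q).
1 − 2P − Q = 0.125, giving −½ ln(0.125) = 1.039721.
1 − 2Q = 0.65, giving −¼ ln(0.65) = 0.107696.
d = 1.039721 + 0.107696 = 1.147417.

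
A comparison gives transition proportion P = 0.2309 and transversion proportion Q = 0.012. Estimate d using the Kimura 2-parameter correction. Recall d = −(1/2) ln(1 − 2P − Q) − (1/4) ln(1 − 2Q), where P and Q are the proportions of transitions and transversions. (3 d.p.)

0.327

Under the Kimura two-parameter model, d = −½ ln(1 − 2P − Q) − ¼ ln(1 − 2Q).
1 − 2P − Q = 0.5262, giving −½ ln(0.5262) = 0.321037.
1 − 2Q = 0.976, giving −¼ ln(0.976) = 0.006073.
d = 0.321037 + 0.006073 = 0.327110.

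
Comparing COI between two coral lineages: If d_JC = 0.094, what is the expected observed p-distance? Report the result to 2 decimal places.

0.09

p = (3/4)(1 − e^(−4d/3)) = 0.75 × (1 − e^(-0.125333)) = 0.75 × (1 − 0.882203) = 0.088348.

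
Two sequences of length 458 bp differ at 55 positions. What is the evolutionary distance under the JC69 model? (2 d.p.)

0.13

p = 55/458 ≈ 0.120087.
d = −(3/4) ln(1 − 4p/3) = −0.75 ln(1 − 0.160116) = −0.75 ln(0.839884)
  = −0.75 × (-0.174491) = 0.130868 substitutions/site.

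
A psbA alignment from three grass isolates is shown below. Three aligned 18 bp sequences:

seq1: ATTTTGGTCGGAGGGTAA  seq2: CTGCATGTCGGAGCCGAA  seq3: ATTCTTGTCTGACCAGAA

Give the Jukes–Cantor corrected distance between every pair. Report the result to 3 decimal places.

seq1–seq2: 8/18 sites differ → p ≈ 0.444444, d = −0.75 ln(1 − 0.592592) = 0.673455 ≈ 0.673.
seq1–seq3: 7/18 sites differ → p ≈ 0.388889, d = −0.75 ln(1 − 0.518519) = 0.548166 ≈ 0.548.
seq2–seq3: 6/18 sites differ → p ≈ 0.333333, d = −0.75 ln(1 − 0.444444) = 0.440839 ≈ 0.441.

d(seq1,seq2) = 0.673, d(seq1,seq3) = 0.548, d(seq2,seq3) = 0.441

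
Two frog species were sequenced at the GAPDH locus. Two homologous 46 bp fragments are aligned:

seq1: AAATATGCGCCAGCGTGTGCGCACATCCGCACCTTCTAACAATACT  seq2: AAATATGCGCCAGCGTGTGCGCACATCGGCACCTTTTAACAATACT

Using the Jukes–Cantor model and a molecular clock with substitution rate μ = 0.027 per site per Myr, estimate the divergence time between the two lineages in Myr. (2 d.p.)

0.83

The sequences differ at 2 of 46 sites (28, 36), so p = 2/46 ≈ 0.043478.
d = −(3/4) ln(1 − 4p/3) = −0.75 ln(1 − 0.057971) = −0.75 ln(0.942029)
  = −0.75 × (-0.059719) = 0.044789 substitutions/site.
Under a molecular clock d = 2μt, so t = d/(2μ) = 0.044789 / (2 × 0.027) = 0.83 Myr.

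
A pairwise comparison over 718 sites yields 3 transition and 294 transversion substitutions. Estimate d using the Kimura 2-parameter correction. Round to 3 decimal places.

P = 3/718 ≈ 0.004178 and Q = 294/718 ≈ 0.409471.
Under the Kimura two-parameter model, d = −½ ln(1 − 2P − Q) − ¼ ln(1 − 2Q).
1 − 2P − Q = 0.582173, giving −½ ln(0.582173) = 0.270494.
1 − 2Q = 0.181058, giving −¼ ln(0.181058) = 0.427234.
d = 0.270494 + 0.427234 = 0.697728.

0.698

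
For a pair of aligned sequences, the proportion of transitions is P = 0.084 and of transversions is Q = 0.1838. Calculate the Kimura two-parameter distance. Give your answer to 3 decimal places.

0.331

Under the Kimura two-parameter model, d = −½ ln(1 − 2P − Q) − ¼ ln(1 − 2Q).
1 − 2P − Q = 0.6482, giving −½ ln(0.6482) = 0.216778.
1 − 2Q = 0.6324, giving −¼ ln(0.6324) = 0.114558.
d = 0.216778 + 0.114558 = 0.331336.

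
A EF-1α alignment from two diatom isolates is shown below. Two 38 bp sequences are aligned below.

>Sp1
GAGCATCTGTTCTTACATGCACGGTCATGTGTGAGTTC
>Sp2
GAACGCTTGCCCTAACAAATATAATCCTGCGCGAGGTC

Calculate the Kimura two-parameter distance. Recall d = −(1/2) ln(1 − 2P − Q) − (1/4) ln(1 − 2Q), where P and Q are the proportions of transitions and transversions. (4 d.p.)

0.8382

Of 38 sites, 13 differences are transitions and 4 are transversions, so P = 13/38 ≈ 0.342105 and Q = 4/38 ≈ 0.105263.
Under the Kimura two-parameter model, d = −½ ln(1 − 2P − Q) − ¼ ln(1 − 2Q).
1 − 2P − Q = 0.210527, giving −½ ln(0.210527) = 0.779071.
1 − 2Q = 0.789474, giving −¼ ln(0.789474) = 0.059097.
d = 0.779071 + 0.059097 = 0.838168.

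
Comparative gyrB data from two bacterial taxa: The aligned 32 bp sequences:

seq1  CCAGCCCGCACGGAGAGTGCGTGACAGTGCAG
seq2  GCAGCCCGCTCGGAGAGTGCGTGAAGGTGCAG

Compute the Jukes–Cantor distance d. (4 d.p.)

The sequences differ at 4 of 32 sites (1, 10, 25, 26), so p = 4/32 = 0.125.
d = −(3/4) ln(1 − 4p/3) = −0.75 ln(1 − 0.166667) = −0.75 ln(0.833333)
  = −0.75 × (-0.182322) = 0.136742 substitutions/site.

0.1367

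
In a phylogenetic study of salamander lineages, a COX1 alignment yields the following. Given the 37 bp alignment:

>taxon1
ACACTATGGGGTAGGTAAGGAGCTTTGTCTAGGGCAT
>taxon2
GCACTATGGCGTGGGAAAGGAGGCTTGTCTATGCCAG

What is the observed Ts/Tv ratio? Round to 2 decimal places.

Transitions are A↔G and C↔T; transversions are all other mismatches.
Transitions: 3. Transversions: 6.
R = 3/6 = 0.50.

0.50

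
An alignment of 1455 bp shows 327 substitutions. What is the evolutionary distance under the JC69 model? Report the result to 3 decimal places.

0.267

p = 327/1455 ≈ 0.224742.
d = −(3/4) ln(1 − 4p/3) = −0.75 ln(1 − 0.299656) = −0.75 ln(0.700344)
  = −0.75 × (-0.356184) = 0.267138 substitutions/site.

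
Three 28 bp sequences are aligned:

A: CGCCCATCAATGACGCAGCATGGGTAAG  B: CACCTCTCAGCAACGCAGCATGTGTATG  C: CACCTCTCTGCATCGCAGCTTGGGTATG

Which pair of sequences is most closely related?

A–B: 8/28 differ, p = 0.286, d = 0.360.
A–C: 10/28 differ, p = 0.357, d = 0.485.
B–C: 4/28 differ, p = 0.143, d = 0.158.
The smallest distance is between B and C.

B and C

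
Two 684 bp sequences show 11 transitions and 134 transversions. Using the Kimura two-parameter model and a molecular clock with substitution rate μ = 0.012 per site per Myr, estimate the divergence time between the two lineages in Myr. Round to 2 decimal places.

P = 11/684 ≈ 0.016082 and Q = 134/684 ≈ 0.195906.
Under the Kimura two-parameter model, d = −½ ln(1 − 2P − Q) − ¼ ln(1 − 2Q).
1 − 2P − Q = 0.77193, giving −½ ln(0.77193) = 0.129431.
1 − 2Q = 0.608188, giving −¼ ln(0.608188) = 0.124318.
d = 0.129431 + 0.124318 = 0.253749.
Under a molecular clock d = 2μt, so t = d/(2μ) = 0.253749 / (2 × 0.012) = 10.57 Myr.

10.57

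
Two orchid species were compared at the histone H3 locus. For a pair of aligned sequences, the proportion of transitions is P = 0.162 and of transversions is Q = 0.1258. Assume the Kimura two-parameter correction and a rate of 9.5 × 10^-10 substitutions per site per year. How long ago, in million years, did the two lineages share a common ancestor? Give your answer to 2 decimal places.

Under the Kimura two-parameter model, d = −½ ln(1 − 2P − Q) − ¼ ln(1 − 2Q).
1 − 2P − Q = 0.5502, giving −½ ln(0.5502) = 0.298737.
1 − 2Q = 0.7484, giving −¼ ln(0.7484) = 0.072454.
d = 0.298737 + 0.072454 = 0.371191.
Under a molecular clock d = 2μt, so t = d/(2μ) = 0.371191 / (2 × 9.5 × 10^-10) = 195.36 million years.

195.36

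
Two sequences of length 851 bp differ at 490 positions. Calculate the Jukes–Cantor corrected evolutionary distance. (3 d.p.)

1.095

p = 490/851 ≈ 0.575793.
d = −(3/4) ln(1 − 4p/3) = −0.75 ln(1 − 0.767724) = −0.75 ln(0.232276)
  = −0.75 × (-1.459829) = 1.094872 substitutions/site.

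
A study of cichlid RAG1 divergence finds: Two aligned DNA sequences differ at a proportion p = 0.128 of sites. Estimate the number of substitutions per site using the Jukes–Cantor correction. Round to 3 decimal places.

0.140

d = −(3/4) ln(1 − 4p/3) = −0.75 ln(1 − 0.170667) = −0.75 ln(0.829333)
  = −0.75 × (-0.187134) = 0.140351 substitutions/site.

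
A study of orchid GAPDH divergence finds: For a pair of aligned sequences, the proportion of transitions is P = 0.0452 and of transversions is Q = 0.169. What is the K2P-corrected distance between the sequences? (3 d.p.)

Under the Kimura two-parameter model, d = −½ ln(1 − 2P − Q) − ¼ ln(1 − 2Q).
1 − 2P − Q = 0.7406, giving −½ ln(0.7406) = 0.150147.
1 − 2Q = 0.662, giving −¼ ln(0.662) = 0.103122.
d = 0.150147 + 0.103122 = 0.253269.

0.253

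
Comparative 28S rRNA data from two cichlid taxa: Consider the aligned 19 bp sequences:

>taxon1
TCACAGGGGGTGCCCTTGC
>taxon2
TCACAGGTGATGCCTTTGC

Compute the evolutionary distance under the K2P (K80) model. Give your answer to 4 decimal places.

0.1805

Of 19 sites, 2 differences are transitions and 1 are transversions, so P = 2/19 ≈ 0.105263 and Q = 1/19 ≈ 0.052632.
Under the Kimura two-parameter model, d = −½ ln(1 − 2P − Q) − ¼ ln(1 − 2Q).
1 − 2P − Q = 0.736842, giving −½ ln(0.736842) = 0.152691.
1 − 2Q = 0.894736, giving −¼ ln(0.894736) = 0.027807.
d = 0.152691 + 0.027807 = 0.180498.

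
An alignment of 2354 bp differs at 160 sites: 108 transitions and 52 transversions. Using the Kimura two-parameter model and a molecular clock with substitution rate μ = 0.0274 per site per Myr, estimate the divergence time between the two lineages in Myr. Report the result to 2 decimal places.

P = 108/2354 ≈ 0.045879 and Q = 52/2354 ≈ 0.02209.
Under the Kimura two-parameter model, d = −½ ln(1 − 2P − Q) − ¼ ln(1 − 2Q).
1 − 2P − Q = 0.886152, giving −½ ln(0.886152) = 0.060433.
1 − 2Q = 0.95582, giving −¼ ln(0.95582) = 0.011296.
d = 0.060433 + 0.011296 = 0.071729.
Under a molecular clock d = 2μt, so t = d/(2μ) = 0.071729 / (2 × 0.0274) = 1.31 Myr.

1.31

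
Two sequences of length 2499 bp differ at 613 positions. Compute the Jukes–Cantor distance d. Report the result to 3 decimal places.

0.297

p = 613/2499 ≈ 0.245298.
d = −(3/4) ln(1 − 4p/3) = −0.75 ln(1 − 0.327064) = −0.75 ln(0.672936)
  = −0.75 × (-0.396105) = 0.297079 substitutions/site.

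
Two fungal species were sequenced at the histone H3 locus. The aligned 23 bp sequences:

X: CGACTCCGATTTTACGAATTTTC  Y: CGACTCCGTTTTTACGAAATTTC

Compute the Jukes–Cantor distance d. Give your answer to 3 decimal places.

The sequences differ at 2 of 23 sites (9, 19), so p = 2/23 ≈ 0.086957.
d = −(3/4) ln(1 − 4p/3) = −0.75 ln(1 − 0.115943) = −0.75 ln(0.884057)
  = −0.75 × (-0.123234) = 0.092426 substitutions/site.

0.092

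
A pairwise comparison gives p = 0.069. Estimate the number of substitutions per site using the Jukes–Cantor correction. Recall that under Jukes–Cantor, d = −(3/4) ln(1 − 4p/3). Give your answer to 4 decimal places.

0.0724

d = −(3/4) ln(1 − 4p/3) = −0.75 ln(1 − 0.092) = −0.75 ln(0.908)
  = −0.75 × (-0.096511) = 0.072383 substitutions/site.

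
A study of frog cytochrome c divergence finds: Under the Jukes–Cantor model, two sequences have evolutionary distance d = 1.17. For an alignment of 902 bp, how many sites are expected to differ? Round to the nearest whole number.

Invert JC69: p = (3/4)(1 − e^(−4d/3)) = 0.75 × (1 − e^(-1.56)) = 0.75 × (1 − 0.210136) = 0.592398.
Expected differing sites = pL ≈ 0.592398 × 902 = 534.342996 ≈ 534.

534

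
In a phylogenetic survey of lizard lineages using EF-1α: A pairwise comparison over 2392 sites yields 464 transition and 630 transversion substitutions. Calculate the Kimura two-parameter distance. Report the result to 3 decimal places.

0.714

P = 464/2392 ≈ 0.19398 and Q = 630/2392 ≈ 0.263378.
Under the Kimura two-parameter model, d = −½ ln(1 − 2P − Q) − ¼ ln(1 − 2Q).
1 − 2P − Q = 0.348662, giving −½ ln(0.348662) = 0.526826.
1 − 2Q = 0.473244, giving −¼ ln(0.473244) = 0.187036.
d = 0.526826 + 0.187036 = 0.713862.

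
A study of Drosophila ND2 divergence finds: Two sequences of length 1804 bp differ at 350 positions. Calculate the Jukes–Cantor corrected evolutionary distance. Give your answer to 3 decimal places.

0.224

p = 350/1804 ≈ 0.194013.
d = −(3/4) ln(1 − 4p/3) = −0.75 ln(1 − 0.258684) = −0.75 ln(0.741316)
  = −0.75 × (-0.299328) = 0.224496 substitutions/site.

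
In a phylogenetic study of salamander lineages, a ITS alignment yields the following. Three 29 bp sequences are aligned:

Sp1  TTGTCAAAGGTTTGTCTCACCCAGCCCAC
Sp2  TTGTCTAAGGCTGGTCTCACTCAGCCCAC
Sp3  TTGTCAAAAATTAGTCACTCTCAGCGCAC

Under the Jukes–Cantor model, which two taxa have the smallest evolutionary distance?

Sp1–Sp2: 4/29 differ, p = 0.138, d = 0.152.
Sp1–Sp3: 7/29 differ, p = 0.241, d = 0.291.
Sp2–Sp3: 8/29 differ, p = 0.276, d = 0.344.
The smallest distance is between Sp1 and Sp2.

Sp1 and Sp2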